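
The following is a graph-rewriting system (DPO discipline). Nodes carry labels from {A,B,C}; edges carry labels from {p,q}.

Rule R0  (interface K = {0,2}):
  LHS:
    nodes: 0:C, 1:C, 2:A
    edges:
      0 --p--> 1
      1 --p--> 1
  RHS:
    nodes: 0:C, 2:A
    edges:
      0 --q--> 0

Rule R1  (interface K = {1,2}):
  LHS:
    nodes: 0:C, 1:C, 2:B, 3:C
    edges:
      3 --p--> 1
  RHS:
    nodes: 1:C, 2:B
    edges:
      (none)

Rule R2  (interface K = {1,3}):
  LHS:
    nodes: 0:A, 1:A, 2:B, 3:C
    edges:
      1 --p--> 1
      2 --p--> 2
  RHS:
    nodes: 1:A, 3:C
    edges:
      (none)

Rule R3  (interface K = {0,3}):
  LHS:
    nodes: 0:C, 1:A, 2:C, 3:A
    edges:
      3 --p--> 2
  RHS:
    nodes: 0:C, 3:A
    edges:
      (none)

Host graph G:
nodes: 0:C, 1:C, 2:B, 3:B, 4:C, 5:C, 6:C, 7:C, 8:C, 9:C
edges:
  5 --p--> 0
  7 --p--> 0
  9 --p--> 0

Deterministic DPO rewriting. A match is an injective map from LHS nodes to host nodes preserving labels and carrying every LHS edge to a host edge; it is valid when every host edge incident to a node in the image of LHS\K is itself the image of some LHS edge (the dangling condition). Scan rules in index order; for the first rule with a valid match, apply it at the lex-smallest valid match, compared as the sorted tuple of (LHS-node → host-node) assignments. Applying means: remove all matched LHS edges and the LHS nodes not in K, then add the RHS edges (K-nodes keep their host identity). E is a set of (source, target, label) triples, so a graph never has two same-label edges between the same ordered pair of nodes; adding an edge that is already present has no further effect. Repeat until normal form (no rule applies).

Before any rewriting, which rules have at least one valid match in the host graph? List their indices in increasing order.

R0: no valid match — LHS pattern not found
R1: 24 valid matches — {0↦1, 1↦0, 2↦2, 3↦5}, {0↦1, 1↦0, 2↦2, 3↦7}, {0↦1, 1↦0, 2↦2, 3↦9} (+21 more)
R2: no valid match — LHS pattern not found
R3: no valid match — LHS pattern not found

Answer: [R1]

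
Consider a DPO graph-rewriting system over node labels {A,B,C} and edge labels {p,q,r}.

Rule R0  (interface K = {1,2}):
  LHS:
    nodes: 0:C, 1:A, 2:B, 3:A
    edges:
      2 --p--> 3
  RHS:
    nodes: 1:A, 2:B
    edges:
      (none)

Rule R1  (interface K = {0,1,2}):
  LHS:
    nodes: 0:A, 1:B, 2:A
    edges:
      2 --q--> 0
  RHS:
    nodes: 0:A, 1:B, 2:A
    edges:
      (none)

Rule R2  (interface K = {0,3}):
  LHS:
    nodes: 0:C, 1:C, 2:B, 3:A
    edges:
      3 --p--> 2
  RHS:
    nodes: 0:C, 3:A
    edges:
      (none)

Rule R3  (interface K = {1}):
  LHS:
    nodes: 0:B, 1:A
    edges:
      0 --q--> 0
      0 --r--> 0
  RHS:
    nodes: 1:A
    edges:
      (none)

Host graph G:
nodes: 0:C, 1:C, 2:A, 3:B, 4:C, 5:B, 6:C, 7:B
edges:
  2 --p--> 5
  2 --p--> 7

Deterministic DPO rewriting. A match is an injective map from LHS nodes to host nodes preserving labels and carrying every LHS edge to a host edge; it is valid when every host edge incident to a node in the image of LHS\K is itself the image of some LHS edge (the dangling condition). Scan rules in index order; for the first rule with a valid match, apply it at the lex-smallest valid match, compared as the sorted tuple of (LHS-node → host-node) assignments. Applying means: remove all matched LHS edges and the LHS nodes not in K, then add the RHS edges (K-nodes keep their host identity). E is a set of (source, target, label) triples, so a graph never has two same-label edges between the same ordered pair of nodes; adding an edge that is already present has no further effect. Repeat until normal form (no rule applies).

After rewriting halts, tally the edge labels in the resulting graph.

Answer: (no edges)

Steps:
start.  V:8 E:2  edges: 2-p->5 2-p->7
1. fire R2 via {0↦0, 1↦1, 2↦5, 3↦2}  →  V:6 E:1  edges: 2-p->7
2. fire R2 via {0↦0, 1↦4, 2↦7, 3↦2}  →  V:4 E:0  edges: ∅
halt: no rule applies after step 2
NF edges: []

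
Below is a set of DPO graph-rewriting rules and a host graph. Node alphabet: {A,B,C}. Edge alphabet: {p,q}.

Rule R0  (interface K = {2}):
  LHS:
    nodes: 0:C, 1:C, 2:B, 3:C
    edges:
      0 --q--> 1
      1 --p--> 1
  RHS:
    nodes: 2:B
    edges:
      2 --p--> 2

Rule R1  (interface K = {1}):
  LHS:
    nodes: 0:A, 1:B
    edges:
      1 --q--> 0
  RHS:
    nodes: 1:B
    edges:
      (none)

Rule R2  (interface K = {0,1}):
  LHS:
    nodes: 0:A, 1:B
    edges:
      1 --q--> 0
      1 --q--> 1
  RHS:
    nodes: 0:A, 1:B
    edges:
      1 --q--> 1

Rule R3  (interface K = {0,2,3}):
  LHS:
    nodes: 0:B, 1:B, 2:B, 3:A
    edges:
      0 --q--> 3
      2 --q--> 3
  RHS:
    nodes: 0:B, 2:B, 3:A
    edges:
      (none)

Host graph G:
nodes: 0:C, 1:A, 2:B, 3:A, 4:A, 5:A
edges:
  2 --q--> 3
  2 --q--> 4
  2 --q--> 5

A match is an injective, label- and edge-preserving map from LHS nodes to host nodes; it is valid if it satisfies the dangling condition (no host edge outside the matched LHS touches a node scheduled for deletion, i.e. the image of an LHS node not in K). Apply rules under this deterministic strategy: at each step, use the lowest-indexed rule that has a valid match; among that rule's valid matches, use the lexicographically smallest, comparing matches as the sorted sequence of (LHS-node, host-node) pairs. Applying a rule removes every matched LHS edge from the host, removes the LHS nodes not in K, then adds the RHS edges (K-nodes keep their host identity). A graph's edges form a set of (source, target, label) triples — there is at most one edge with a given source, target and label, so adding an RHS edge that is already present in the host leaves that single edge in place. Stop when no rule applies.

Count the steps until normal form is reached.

start.  V:6 E:3  edges: 2-q->3 2-q->4 2-q->5
1. fire R1 via {0↦3, 1↦2}  →  V:5 E:2  edges: 2-q->4 2-q->5
2. fire R1 via {0↦4, 1↦2}  →  V:4 E:1  edges: 2-q->5
3. fire R1 via {0↦5, 1↦2}  →  V:3 E:0  edges: ∅
final graph: no rule applies after step 3

Answer: 3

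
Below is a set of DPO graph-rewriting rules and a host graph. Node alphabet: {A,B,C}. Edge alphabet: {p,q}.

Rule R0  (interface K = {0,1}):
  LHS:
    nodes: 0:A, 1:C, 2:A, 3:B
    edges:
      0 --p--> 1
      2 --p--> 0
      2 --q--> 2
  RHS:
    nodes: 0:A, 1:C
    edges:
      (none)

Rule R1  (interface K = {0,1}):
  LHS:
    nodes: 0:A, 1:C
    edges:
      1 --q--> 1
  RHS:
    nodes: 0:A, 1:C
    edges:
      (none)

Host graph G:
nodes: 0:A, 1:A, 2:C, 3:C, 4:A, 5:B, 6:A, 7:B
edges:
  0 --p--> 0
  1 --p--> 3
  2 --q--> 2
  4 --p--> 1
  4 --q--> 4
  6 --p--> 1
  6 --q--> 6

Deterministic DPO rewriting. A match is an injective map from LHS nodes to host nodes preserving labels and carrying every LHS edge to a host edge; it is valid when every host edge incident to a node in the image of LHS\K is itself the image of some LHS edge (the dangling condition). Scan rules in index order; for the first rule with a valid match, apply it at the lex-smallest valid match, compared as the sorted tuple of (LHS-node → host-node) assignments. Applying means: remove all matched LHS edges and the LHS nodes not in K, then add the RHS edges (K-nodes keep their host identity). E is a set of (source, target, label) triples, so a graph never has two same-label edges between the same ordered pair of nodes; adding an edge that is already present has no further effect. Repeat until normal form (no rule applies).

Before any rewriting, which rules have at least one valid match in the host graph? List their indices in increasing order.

R0: 4 valid matches — {0↦1, 1↦3, 2↦4, 3↦5}, {0↦1, 1↦3, 2↦4, 3↦7}, {0↦1, 1↦3, 2↦6, 3↦5} (+1 more)
R1: 4 valid matches — {0↦0, 1↦2}, {0↦1, 1↦2}, {0↦4, 1↦2} (+1 more)

Answer: [R0,R1]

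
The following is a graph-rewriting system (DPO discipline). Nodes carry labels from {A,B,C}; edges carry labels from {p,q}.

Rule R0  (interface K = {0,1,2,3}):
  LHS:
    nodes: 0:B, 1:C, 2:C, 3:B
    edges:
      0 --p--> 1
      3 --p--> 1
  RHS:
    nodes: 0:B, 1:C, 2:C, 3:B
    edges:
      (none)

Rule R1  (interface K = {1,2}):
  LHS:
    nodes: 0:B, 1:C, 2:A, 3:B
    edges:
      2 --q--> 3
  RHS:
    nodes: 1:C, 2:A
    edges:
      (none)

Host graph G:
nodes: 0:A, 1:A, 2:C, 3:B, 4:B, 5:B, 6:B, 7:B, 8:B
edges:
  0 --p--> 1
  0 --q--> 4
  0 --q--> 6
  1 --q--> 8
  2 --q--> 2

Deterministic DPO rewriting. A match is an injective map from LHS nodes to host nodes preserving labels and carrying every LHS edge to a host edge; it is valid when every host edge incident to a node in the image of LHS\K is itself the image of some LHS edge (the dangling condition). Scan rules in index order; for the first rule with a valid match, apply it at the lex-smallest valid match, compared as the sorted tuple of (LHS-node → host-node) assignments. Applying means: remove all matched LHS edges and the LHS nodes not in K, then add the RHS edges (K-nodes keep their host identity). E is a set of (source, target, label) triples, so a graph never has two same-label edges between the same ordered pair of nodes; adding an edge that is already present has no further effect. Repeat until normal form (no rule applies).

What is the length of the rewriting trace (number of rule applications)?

start.  V:9 E:5  edges: 0-p->1 0-q->4 0-q->6 1-q->8 2-q->2
1. fire R1 via {0↦3, 1↦2, 2↦0, 3↦4}  →  V:7 E:4  edges: 0-p->1 0-q->6 1-q->8 2-q->2
2. fire R1 via {0↦5, 1↦2, 2↦0, 3↦6}  →  V:5 E:3  edges: 0-p->1 1-q->8 2-q->2
3. fire R1 via {0↦7, 1↦2, 2↦1, 3↦8}  →  V:3 E:2  edges: 0-p->1 2-q->2
final graph: no rule applies after step 3

Answer: 3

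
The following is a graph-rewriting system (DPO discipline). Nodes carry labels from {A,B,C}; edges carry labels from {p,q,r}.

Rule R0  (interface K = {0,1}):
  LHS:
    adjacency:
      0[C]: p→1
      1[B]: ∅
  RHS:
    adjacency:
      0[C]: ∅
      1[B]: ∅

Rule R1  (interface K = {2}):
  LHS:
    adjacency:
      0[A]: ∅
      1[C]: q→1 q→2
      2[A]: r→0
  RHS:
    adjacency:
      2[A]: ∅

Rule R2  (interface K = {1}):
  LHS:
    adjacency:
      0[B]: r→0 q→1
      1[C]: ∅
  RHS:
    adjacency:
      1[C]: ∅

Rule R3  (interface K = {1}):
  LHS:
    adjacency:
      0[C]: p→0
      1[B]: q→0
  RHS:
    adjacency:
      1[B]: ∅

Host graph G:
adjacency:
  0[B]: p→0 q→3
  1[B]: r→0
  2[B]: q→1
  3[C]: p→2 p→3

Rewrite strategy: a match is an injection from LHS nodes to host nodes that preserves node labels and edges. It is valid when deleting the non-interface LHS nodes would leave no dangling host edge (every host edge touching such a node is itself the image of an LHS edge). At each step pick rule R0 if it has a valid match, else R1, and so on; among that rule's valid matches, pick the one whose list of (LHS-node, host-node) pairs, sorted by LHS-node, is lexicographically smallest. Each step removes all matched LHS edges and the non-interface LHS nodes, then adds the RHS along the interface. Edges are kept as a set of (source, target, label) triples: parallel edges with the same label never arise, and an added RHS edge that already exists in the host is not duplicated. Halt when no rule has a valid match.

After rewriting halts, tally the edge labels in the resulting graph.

start.  V:4 E:6  edges: 0-p->0 0-q->3 1-r->0 2-q->1 3-p->2 3-p->3
1. fire R0 via {0↦3, 1↦2}  →  V:4 E:5  edges: 0-p->0 0-q->3 1-r->0 2-q->1 3-p->3
2. fire R3 via {0↦3, 1↦0}  →  V:3 E:3  edges: 0-p->0 1-r->0 2-q->1
normal form: no rule applies after step 2
NF edges: [(0, 0, 'p'), (1, 0, 'r'), (2, 1, 'q')]

Answer: p:1 q:1 r:1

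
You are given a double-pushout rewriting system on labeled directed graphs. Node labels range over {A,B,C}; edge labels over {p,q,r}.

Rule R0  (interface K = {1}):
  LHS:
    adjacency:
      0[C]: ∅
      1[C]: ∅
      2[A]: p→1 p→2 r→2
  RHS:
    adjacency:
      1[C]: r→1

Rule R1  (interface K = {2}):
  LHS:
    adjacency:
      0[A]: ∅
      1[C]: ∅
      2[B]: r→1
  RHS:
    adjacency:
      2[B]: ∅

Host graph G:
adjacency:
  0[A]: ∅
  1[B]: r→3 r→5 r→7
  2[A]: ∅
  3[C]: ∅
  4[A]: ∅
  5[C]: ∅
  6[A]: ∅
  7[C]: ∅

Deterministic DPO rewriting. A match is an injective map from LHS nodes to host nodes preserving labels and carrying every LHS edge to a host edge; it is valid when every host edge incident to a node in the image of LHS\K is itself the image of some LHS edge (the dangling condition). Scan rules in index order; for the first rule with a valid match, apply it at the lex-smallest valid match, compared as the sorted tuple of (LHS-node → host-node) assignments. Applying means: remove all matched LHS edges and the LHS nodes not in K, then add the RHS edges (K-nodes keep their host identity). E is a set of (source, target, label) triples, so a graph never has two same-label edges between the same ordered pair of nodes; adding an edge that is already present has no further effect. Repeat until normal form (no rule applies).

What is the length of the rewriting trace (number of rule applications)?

start.  V:8 E:3  edges: 1-r->3 1-r->5 1-r->7
1. fire R1 via {0↦0, 1↦3, 2↦1}  →  V:6 E:2  edges: 1-r->5 1-r->7
2. fire R1 via {0↦2, 1↦5, 2↦1}  →  V:4 E:1  edges: 1-r->7
3. fire R1 via {0↦4, 1↦7, 2↦1}  →  V:2 E:0  edges: ∅
final graph: no rule applies after step 3

Answer: 3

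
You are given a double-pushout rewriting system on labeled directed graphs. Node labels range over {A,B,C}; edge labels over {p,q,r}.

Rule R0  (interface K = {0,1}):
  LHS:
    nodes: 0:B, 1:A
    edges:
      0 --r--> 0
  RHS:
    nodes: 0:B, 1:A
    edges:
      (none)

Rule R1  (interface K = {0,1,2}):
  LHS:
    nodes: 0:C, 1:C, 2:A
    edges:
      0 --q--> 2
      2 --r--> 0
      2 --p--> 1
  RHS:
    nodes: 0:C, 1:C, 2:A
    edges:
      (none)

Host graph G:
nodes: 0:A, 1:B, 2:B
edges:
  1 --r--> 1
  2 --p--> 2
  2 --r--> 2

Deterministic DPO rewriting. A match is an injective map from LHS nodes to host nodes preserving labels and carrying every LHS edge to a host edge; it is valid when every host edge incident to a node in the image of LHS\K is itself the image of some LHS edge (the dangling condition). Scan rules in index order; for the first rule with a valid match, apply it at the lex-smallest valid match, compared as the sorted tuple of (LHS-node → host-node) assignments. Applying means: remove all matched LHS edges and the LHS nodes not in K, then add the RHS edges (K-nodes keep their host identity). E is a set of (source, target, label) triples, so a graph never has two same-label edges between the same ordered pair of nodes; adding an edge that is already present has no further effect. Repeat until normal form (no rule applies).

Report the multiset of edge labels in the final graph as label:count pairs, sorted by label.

Answer: p:1

Steps:
start.  V:3 E:3  edges: 1-r->1 2-p->2 2-r->2
1. fire R0 via {0↦1, 1↦0}  →  V:3 E:2  edges: 2-p->2 2-r->2
2. fire R0 via {0↦2, 1↦0}  →  V:3 E:1  edges: 2-p->2
final graph: no rule applies after step 2
NF edges: [(2, 2, 'p')]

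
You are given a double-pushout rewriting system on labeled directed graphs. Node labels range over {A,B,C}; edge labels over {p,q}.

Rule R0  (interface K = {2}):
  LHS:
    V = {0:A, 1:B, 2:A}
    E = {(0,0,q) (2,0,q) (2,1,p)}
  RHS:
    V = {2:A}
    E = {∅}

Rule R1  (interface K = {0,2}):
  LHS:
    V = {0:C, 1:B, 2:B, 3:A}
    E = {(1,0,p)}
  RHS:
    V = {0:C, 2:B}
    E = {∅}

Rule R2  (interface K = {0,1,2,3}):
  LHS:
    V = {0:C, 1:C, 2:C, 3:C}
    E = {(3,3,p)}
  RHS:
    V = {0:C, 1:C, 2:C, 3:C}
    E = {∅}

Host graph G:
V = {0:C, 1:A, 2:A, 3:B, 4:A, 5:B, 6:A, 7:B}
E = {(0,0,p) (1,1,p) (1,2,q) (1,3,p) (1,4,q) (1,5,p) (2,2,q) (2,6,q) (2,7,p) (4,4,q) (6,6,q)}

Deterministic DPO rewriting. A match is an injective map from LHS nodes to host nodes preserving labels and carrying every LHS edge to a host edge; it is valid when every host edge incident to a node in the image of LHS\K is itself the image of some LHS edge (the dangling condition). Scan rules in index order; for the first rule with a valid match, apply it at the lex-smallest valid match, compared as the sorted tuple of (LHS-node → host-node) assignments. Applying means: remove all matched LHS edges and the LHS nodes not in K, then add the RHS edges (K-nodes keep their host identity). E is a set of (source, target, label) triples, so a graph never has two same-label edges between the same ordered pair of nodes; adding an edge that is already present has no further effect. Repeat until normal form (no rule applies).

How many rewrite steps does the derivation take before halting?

Answer: 3

Rewrite trace:
start.  V:8 E:11  edges: 0-p->0 1-p->1 1-q->2 1-p->3 1-q->4 1-p->5 2-q->2 2-q->6 2-p->7 4-q->4 6-q->6
1. fire R0 via {0↦4, 1↦3, 2↦1}  →  V:6 E:8  edges: 0-p->0 1-p->1 1-q->2 1-p->5 2-q->2 2-q->6 2-p->7 6-q->6
2. fire R0 via {0↦6, 1↦7, 2↦2}  →  V:4 E:5  edges: 0-p->0 1-p->1 1-q->2 1-p->5 2-q->2
3. fire R0 via {0↦2, 1↦5, 2↦1}  →  V:2 E:2  edges: 0-p->0 1-p->1
final graph: no rule applies after step 3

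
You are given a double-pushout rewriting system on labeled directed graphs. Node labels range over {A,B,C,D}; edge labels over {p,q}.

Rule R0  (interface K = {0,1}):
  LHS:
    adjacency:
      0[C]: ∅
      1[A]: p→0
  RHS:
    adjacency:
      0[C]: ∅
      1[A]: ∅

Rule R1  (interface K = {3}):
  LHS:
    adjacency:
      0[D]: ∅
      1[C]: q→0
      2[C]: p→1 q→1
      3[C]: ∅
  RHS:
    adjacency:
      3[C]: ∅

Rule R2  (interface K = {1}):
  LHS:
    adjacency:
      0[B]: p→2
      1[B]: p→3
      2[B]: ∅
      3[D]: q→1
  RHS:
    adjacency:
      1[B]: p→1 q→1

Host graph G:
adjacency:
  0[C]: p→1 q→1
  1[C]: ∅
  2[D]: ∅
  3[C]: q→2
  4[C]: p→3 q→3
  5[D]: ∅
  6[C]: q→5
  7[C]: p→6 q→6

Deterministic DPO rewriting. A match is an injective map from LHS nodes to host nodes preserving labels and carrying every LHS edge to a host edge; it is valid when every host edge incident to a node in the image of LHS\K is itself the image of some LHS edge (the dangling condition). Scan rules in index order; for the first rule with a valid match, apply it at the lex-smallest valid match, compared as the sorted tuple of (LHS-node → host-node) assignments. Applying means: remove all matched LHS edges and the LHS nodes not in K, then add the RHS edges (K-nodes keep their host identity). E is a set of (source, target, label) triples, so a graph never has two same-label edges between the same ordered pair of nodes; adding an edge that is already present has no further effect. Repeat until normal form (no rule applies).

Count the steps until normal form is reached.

start.  V:8 E:8  edges: 0-p->1 0-q->1 3-q->2 4-p->3 4-q->3 6-q->5 7-p->6 7-q->6
1. fire R1 via {0↦2, 1↦3, 2↦4, 3↦0}  →  V:5 E:5  edges: 0-p->1 0-q->1 6-q->5 7-p->6 7-q->6
2. fire R1 via {0↦5, 1↦6, 2↦7, 3↦0}  →  V:2 E:2  edges: 0-p->1 0-q->1
halt: no rule applies after step 2

Answer: 2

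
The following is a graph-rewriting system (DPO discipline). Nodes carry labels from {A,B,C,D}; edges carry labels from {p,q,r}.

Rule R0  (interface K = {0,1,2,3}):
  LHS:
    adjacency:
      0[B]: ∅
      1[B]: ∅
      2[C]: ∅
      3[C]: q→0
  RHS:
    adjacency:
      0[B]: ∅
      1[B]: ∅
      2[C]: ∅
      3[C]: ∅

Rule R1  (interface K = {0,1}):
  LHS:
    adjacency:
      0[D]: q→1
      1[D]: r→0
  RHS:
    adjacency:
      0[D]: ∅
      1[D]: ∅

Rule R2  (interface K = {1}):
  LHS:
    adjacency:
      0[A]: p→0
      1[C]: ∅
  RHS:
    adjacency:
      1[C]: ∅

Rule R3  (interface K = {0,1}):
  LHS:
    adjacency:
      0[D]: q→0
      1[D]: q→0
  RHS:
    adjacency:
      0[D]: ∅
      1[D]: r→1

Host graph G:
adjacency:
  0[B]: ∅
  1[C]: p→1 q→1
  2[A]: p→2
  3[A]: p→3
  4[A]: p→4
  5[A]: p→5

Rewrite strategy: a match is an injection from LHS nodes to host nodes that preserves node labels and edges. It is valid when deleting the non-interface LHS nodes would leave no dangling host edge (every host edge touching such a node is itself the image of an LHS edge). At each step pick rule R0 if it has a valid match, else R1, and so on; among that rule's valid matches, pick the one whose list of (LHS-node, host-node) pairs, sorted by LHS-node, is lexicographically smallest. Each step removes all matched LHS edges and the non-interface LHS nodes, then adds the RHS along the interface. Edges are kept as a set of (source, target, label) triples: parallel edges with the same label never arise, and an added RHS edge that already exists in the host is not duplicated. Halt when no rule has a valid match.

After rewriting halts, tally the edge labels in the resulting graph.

Answer: p:1 q:1

Steps:
start.  V:6 E:6  edges: 1-p->1 1-q->1 2-p->2 3-p->3 4-p->4 5-p->5
1. fire R2 via {0↦2, 1↦1}  →  V:5 E:5  edges: 1-p->1 1-q->1 3-p->3 4-p->4 5-p->5
2. fire R2 via {0↦3, 1↦1}  →  V:4 E:4  edges: 1-p->1 1-q->1 4-p->4 5-p->5
3. fire R2 via {0↦4, 1↦1}  →  V:3 E:3  edges: 1-p->1 1-q->1 5-p->5
4. fire R2 via {0↦5, 1↦1}  →  V:2 E:2  edges: 1-p->1 1-q->1
normal form: no rule applies after step 4
NF edges: [(1, 1, 'p'), (1, 1, 'q')]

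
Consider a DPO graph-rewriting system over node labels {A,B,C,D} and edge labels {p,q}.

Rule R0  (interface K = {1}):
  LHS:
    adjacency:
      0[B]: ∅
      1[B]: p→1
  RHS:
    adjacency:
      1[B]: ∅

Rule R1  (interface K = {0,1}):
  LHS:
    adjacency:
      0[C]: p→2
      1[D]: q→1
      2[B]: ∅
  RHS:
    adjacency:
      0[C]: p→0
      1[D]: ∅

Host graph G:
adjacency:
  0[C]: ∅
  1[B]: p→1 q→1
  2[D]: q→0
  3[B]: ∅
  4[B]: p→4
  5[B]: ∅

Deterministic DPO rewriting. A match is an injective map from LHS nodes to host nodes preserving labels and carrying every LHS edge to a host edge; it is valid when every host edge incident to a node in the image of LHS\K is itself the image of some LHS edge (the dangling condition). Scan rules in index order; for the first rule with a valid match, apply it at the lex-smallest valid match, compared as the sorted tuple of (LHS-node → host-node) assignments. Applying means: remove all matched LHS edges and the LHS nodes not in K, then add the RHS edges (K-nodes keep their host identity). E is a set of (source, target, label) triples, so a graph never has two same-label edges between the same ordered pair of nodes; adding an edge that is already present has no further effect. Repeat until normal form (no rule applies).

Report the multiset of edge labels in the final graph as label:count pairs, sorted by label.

[0] host  ⇒  6 nodes, 4 edges  {1-p->1 1-q->1 2-q->0 4-p->4}
[1] R0 @ {0↦3, 1↦1}  ⇒  5 nodes, 3 edges  {1-q->1 2-q->0 4-p->4}
[2] R0 @ {0↦5, 1↦4}  ⇒  4 nodes, 2 edges  {1-q->1 2-q->0}
normal form: no rule applies after step 2
NF edges: [(1, 1, 'q'), (2, 0, 'q')]

Answer: q:2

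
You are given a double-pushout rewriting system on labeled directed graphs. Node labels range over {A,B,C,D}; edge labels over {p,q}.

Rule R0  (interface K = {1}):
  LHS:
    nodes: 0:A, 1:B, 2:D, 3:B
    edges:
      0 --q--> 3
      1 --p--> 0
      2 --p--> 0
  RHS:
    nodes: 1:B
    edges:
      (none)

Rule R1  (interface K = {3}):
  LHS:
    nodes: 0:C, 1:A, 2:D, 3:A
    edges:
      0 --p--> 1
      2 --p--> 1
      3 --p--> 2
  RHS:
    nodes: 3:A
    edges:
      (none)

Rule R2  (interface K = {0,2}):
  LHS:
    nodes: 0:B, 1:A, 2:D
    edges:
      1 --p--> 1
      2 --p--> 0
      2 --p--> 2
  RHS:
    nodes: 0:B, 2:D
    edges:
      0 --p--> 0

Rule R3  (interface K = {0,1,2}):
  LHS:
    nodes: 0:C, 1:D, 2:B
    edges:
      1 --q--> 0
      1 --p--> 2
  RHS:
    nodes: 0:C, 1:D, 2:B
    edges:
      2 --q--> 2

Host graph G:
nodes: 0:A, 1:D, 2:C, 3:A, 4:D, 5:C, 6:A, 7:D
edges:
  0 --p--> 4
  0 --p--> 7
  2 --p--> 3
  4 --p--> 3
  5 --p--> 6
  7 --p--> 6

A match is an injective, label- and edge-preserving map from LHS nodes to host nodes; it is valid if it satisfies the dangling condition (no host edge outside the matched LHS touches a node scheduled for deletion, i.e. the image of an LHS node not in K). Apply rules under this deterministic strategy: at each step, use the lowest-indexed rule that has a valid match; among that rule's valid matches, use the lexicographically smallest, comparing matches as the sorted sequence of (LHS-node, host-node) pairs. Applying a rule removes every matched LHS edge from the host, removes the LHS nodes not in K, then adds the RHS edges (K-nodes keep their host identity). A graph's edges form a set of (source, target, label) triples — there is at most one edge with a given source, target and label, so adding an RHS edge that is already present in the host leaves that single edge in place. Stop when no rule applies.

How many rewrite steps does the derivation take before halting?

Answer: 2

Rewrite trace:
[0] host  ⇒  8 nodes, 6 edges  {0-p->4 0-p->7 2-p->3 4-p->3 5-p->6 7-p->6}
[1] R1 @ {0↦2, 1↦3, 2↦4, 3↦0}  ⇒  5 nodes, 3 edges  {0-p->7 5-p->6 7-p->6}
[2] R1 @ {0↦5, 1↦6, 2↦7, 3↦0}  ⇒  2 nodes, 0 edges  {∅}
final graph: no rule applies after step 2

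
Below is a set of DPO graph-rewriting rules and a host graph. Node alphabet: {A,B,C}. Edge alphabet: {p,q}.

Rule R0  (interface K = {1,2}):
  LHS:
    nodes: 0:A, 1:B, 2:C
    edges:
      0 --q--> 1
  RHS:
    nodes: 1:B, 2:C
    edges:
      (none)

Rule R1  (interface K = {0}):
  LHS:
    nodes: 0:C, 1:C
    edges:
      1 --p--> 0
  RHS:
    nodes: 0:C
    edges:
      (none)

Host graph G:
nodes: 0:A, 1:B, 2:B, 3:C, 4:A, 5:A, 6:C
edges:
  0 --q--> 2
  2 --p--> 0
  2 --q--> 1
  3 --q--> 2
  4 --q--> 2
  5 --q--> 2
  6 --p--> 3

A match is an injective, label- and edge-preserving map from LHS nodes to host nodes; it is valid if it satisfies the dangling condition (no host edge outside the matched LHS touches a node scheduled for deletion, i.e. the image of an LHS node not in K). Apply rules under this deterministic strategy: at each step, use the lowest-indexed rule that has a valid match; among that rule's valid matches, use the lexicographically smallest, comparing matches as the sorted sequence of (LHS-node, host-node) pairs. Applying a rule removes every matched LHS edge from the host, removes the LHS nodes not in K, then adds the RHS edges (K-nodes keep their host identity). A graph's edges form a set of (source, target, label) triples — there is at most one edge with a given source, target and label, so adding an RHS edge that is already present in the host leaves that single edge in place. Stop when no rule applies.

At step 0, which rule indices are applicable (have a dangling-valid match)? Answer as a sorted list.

Answer: [R0,R1]

Rewrite trace:
R0: 4 valid matches — {0↦4, 1↦2, 2↦3}, {0↦4, 1↦2, 2↦6}, {0↦5, 1↦2, 2↦3} (+1 more)
R1: 1 valid match — {0↦3, 1↦6}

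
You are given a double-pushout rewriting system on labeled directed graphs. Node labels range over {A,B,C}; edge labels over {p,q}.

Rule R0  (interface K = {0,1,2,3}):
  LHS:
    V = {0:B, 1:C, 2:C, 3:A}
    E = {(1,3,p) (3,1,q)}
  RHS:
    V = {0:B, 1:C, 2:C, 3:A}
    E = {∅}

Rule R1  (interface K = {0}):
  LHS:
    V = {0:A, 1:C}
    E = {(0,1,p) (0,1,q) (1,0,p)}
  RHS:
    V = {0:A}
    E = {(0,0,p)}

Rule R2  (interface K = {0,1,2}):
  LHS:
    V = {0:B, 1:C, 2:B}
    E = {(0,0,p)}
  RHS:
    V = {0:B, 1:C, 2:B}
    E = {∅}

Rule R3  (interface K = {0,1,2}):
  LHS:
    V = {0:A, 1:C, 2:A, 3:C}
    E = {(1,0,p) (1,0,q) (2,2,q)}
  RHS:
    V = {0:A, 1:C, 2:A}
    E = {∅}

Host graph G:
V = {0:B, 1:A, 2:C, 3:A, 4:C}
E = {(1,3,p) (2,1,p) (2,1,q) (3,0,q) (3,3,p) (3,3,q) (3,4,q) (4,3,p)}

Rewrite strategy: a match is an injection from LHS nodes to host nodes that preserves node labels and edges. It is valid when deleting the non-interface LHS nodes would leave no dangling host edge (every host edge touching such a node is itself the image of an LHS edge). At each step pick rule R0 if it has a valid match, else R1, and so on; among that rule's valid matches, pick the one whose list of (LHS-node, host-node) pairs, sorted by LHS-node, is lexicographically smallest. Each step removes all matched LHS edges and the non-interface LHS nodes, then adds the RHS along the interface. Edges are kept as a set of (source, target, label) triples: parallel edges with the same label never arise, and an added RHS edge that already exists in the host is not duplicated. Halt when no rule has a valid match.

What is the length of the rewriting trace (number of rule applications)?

start.  V:5 E:8  edges: 1-p->3 2-p->1 2-q->1 3-q->0 3-p->3 3-q->3 3-q->4 4-p->3
1. fire R0 via {0↦0, 1↦4, 2↦2, 3↦3}  →  V:5 E:6  edges: 1-p->3 2-p->1 2-q->1 3-q->0 3-p->3 3-q->3
2. fire R3 via {0↦1, 1↦2, 2↦3, 3↦4}  →  V:4 E:3  edges: 1-p->3 3-q->0 3-p->3
final graph: no rule applies after step 2

Answer: 2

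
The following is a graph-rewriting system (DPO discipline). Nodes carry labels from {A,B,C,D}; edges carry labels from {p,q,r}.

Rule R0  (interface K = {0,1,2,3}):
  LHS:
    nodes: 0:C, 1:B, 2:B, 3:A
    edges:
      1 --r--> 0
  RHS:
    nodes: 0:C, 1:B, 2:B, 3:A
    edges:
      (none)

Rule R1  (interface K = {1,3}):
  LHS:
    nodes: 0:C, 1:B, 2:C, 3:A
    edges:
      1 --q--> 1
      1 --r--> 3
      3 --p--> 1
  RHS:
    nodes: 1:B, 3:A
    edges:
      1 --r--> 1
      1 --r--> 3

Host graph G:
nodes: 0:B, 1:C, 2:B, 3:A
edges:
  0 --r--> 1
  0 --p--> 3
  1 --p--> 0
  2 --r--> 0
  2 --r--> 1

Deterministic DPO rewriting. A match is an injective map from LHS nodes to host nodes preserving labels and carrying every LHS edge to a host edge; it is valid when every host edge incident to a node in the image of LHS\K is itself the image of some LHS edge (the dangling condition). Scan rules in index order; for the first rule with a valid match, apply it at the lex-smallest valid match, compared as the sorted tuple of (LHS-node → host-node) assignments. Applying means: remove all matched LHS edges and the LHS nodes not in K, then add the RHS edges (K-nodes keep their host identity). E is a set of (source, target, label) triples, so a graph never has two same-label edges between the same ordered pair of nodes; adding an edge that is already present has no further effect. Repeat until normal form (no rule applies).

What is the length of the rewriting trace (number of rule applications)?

Answer: 2

Steps:
initial: |V|=4 |E|=5  E = 0-r->1 0-p->3 1-p->0 2-r->0 2-r->1
step 1: apply R0 at {0↦1, 1↦0, 2↦2, 3↦3}  → |V|=4 |E|=4  E = 0-p->3 1-p->0 2-r->0 2-r->1
step 2: apply R0 at {0↦1, 1↦2, 2↦0, 3↦3}  → |V|=4 |E|=3  E = 0-p->3 1-p->0 2-r->0
normal form: no rule applies after step 2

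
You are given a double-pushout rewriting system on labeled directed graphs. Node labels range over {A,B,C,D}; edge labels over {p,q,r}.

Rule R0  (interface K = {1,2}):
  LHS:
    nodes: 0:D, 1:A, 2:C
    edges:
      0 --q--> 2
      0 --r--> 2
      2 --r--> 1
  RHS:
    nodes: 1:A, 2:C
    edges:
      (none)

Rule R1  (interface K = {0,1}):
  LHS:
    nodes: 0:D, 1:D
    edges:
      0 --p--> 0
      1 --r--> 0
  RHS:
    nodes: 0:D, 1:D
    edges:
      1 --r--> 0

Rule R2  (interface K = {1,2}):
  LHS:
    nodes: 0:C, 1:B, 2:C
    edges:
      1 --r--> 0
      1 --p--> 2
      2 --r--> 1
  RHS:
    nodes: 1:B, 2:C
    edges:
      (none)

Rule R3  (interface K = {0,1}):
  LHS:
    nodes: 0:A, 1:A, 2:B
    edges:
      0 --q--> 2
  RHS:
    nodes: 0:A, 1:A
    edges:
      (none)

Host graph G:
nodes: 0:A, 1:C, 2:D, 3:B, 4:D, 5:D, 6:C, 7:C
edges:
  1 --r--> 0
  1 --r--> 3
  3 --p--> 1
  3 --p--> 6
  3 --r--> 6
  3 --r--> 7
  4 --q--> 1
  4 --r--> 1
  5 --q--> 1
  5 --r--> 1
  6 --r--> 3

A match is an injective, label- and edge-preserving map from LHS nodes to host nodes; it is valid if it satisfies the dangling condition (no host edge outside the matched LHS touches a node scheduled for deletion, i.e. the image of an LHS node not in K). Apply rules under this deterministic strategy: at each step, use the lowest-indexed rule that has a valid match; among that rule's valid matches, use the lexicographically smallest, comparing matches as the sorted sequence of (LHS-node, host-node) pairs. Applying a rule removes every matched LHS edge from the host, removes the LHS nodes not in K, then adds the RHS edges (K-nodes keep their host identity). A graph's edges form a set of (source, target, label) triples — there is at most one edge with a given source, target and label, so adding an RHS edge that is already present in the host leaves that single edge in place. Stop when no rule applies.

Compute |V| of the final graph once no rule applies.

start.  V:8 E:11  edges: 1-r->0 1-r->3 3-p->1 3-p->6 3-r->6 3-r->7 4-q->1 4-r->1 5-q->1 5-r->1 6-r->3
1. fire R0 via {0↦4, 1↦0, 2↦1}  →  V:7 E:8  edges: 1-r->3 3-p->1 3-p->6 3-r->6 3-r->7 5-q->1 5-r->1 6-r->3
2. fire R2 via {0↦7, 1↦3, 2↦1}  →  V:6 E:5  edges: 3-p->6 3-r->6 5-q->1 5-r->1 6-r->3
normal form: no rule applies after step 2
NF nodes: {0:A, 1:C, 2:D, 3:B, 5:D, 6:C}

Answer: 6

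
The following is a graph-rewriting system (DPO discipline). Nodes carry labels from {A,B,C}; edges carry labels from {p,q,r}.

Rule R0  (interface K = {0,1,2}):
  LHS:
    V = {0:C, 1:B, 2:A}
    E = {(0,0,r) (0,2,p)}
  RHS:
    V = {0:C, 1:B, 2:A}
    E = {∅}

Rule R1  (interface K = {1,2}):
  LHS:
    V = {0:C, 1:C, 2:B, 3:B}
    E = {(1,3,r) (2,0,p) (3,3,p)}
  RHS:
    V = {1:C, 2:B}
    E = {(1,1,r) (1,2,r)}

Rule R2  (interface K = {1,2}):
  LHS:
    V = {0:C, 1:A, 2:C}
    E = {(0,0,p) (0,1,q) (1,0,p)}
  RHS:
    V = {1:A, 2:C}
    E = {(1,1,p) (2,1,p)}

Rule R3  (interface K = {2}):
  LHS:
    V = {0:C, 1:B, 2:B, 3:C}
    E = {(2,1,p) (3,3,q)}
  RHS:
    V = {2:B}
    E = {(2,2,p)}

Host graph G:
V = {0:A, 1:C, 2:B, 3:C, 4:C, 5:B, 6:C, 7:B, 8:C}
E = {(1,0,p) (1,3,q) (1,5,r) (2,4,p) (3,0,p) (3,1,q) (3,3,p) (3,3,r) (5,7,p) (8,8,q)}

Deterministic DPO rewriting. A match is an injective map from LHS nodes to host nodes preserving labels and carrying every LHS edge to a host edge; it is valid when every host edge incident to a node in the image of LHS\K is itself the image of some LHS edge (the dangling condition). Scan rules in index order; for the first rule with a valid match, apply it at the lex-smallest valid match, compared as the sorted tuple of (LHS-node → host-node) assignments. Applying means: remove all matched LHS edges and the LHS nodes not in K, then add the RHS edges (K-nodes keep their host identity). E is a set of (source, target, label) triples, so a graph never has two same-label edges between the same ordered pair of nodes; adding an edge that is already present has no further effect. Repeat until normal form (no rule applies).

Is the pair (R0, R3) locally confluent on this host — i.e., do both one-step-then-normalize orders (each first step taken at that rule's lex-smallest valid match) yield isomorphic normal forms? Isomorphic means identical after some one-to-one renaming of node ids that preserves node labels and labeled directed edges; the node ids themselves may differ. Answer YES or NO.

branch R0-first: apply at {0↦3, 1↦2, 2↦0} → |E|=8, then 3 more step(s) → NF |V|=4 |E|=4 V={0:A, 1:C, 2:B, 3:C} E=1-r->2 1-q->3 3-q->1 3-p->3
branch R3-first: apply at {0↦6, 1↦7, 2↦5, 3↦8} → |E|=9, then 3 more step(s) → NF |V|=4 |E|=4 V={0:A, 1:C, 2:B, 3:C} E=1-r->2 1-q->3 3-q->1 3-p->3
graphs isomorphic (equal up to label-preserving node renaming)

Answer: YES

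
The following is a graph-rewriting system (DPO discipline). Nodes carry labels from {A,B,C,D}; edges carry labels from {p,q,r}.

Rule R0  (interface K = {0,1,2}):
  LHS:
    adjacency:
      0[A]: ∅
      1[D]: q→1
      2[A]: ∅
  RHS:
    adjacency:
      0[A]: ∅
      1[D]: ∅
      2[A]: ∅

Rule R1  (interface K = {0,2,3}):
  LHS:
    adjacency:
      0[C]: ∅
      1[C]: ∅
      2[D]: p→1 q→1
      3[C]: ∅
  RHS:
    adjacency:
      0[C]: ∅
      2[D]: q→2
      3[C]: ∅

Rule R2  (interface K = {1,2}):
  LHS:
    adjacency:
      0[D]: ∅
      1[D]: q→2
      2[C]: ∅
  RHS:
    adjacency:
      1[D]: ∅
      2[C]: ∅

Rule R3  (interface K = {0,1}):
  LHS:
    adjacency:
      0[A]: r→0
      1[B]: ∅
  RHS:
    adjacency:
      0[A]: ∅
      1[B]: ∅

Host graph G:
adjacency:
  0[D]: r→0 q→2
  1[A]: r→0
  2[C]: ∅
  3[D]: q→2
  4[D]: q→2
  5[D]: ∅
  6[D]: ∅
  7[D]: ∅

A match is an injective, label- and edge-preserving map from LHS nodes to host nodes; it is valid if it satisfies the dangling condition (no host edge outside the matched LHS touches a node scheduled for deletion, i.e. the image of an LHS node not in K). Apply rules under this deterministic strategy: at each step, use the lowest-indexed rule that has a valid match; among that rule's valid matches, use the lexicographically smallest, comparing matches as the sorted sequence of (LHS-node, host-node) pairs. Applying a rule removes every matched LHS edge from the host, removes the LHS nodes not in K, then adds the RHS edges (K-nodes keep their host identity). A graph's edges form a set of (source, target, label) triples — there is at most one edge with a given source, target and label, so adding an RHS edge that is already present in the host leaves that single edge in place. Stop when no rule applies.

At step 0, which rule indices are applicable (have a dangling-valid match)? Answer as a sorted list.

R0: no valid match — LHS pattern not found
R1: no valid match — LHS pattern not found
R2: 9 valid matches — {0↦5, 1↦0, 2↦2}, {0↦5, 1↦3, 2↦2}, {0↦5, 1↦4, 2↦2} (+6 more)
R3: no valid match — LHS pattern not found

Answer: [R2]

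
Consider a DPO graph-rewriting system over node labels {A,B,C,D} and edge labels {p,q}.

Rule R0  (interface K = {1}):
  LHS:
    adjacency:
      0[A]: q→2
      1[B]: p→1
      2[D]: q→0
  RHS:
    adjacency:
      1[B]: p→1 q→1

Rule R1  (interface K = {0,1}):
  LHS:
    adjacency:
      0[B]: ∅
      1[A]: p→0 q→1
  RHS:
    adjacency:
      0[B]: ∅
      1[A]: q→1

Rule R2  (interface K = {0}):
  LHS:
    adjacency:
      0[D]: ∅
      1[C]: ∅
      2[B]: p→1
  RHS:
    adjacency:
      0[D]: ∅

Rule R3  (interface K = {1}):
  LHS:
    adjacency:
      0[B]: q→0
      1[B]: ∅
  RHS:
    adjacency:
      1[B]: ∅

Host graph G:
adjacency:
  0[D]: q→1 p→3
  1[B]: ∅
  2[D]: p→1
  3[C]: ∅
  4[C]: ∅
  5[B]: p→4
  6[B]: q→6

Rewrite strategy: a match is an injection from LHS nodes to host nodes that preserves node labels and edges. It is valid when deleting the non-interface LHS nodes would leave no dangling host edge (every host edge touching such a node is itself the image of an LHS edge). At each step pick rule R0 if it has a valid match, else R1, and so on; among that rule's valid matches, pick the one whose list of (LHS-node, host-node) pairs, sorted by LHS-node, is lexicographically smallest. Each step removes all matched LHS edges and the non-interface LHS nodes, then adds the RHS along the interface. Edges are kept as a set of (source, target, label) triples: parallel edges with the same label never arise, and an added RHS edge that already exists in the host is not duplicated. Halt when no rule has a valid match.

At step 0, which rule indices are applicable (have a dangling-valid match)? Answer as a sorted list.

Answer: [R2,R3]

Rewrite trace:
R0: no valid match — LHS pattern not found
R1: no valid match — LHS pattern not found
R2: 2 valid matches — {0↦0, 1↦4, 2↦5}, {0↦2, 1↦4, 2↦5}
R3: 2 valid matches — {0↦6, 1↦1}, {0↦6, 1↦5}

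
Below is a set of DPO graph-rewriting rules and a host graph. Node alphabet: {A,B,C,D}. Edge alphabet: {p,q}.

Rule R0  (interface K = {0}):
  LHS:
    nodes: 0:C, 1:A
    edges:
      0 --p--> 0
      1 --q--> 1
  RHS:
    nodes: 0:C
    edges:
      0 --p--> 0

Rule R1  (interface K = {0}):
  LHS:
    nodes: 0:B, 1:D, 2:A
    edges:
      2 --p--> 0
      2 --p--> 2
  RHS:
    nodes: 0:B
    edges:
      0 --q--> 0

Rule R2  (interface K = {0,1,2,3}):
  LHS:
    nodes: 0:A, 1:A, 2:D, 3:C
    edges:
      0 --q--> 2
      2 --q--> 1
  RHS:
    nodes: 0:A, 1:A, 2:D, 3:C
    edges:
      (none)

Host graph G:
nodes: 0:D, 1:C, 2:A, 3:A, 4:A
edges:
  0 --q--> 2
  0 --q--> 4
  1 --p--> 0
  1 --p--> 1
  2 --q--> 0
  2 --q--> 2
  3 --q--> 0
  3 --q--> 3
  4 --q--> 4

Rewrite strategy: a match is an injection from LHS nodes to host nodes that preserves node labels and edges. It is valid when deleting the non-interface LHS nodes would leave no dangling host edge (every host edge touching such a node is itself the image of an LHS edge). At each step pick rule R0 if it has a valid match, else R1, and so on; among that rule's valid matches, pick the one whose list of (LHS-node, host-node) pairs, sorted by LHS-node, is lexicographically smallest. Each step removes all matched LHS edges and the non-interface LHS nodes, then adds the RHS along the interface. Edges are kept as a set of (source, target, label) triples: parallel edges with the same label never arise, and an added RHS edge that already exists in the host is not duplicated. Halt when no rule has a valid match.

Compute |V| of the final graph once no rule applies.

start.  V:5 E:9  edges: 0-q->2 0-q->4 1-p->0 1-p->1 2-q->0 2-q->2 3-q->0 3-q->3 4-q->4
1. fire R2 via {0↦2, 1↦4, 2↦0, 3↦1}  →  V:5 E:7  edges: 0-q->2 1-p->0 1-p->1 2-q->2 3-q->0 3-q->3 4-q->4
2. fire R0 via {0↦1, 1↦4}  →  V:4 E:6  edges: 0-q->2 1-p->0 1-p->1 2-q->2 3-q->0 3-q->3
3. fire R2 via {0↦3, 1↦2, 2↦0, 3↦1}  →  V:4 E:4  edges: 1-p->0 1-p->1 2-q->2 3-q->3
4. fire R0 via {0↦1, 1↦2}  →  V:3 E:3  edges: 1-p->0 1-p->1 3-q->3
5. fire R0 via {0↦1, 1↦3}  →  V:2 E:2  edges: 1-p->0 1-p->1
normal form: no rule applies after step 5
NF nodes: {0:D, 1:C}

Answer: 2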